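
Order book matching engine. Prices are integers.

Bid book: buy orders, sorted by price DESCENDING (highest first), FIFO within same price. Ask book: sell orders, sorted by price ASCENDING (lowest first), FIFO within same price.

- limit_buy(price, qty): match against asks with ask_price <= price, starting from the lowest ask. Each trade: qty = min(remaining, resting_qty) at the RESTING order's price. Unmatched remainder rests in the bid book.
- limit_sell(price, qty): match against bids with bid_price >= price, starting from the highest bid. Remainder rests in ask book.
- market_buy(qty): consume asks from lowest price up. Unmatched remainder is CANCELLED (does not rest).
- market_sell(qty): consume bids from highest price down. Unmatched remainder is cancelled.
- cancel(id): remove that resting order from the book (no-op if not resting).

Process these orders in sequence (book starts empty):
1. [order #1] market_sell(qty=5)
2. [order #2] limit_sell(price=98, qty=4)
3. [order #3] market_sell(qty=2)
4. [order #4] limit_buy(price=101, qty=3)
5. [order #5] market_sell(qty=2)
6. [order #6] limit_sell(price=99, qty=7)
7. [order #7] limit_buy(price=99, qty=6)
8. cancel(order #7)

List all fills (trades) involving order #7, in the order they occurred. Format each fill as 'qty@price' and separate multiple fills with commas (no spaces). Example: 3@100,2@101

After op 1 [order #1] market_sell(qty=5): fills=none; bids=[-] asks=[-]
After op 2 [order #2] limit_sell(price=98, qty=4): fills=none; bids=[-] asks=[#2:4@98]
After op 3 [order #3] market_sell(qty=2): fills=none; bids=[-] asks=[#2:4@98]
After op 4 [order #4] limit_buy(price=101, qty=3): fills=#4x#2:3@98; bids=[-] asks=[#2:1@98]
After op 5 [order #5] market_sell(qty=2): fills=none; bids=[-] asks=[#2:1@98]
After op 6 [order #6] limit_sell(price=99, qty=7): fills=none; bids=[-] asks=[#2:1@98 #6:7@99]
After op 7 [order #7] limit_buy(price=99, qty=6): fills=#7x#2:1@98 #7x#6:5@99; bids=[-] asks=[#6:2@99]
After op 8 cancel(order #7): fills=none; bids=[-] asks=[#6:2@99]

Answer: 1@98,5@99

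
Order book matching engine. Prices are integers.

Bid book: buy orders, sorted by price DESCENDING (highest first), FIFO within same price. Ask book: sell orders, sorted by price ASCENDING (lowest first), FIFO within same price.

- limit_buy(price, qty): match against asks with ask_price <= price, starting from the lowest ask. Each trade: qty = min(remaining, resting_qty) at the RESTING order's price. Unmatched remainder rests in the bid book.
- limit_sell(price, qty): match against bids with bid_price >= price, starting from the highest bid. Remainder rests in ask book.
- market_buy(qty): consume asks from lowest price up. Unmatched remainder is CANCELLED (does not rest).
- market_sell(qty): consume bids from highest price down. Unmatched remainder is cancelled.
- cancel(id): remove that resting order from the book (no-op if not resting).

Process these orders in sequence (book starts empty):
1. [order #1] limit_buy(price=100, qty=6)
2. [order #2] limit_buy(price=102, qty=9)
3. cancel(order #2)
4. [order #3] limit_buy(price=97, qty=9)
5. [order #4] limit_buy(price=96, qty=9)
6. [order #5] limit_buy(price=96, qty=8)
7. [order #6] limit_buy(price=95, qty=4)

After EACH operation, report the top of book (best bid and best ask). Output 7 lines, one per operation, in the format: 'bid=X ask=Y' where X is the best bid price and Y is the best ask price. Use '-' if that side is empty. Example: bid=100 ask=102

Answer: bid=100 ask=-
bid=102 ask=-
bid=100 ask=-
bid=100 ask=-
bid=100 ask=-
bid=100 ask=-
bid=100 ask=-

Derivation:
After op 1 [order #1] limit_buy(price=100, qty=6): fills=none; bids=[#1:6@100] asks=[-]
After op 2 [order #2] limit_buy(price=102, qty=9): fills=none; bids=[#2:9@102 #1:6@100] asks=[-]
After op 3 cancel(order #2): fills=none; bids=[#1:6@100] asks=[-]
After op 4 [order #3] limit_buy(price=97, qty=9): fills=none; bids=[#1:6@100 #3:9@97] asks=[-]
After op 5 [order #4] limit_buy(price=96, qty=9): fills=none; bids=[#1:6@100 #3:9@97 #4:9@96] asks=[-]
After op 6 [order #5] limit_buy(price=96, qty=8): fills=none; bids=[#1:6@100 #3:9@97 #4:9@96 #5:8@96] asks=[-]
After op 7 [order #6] limit_buy(price=95, qty=4): fills=none; bids=[#1:6@100 #3:9@97 #4:9@96 #5:8@96 #6:4@95] asks=[-]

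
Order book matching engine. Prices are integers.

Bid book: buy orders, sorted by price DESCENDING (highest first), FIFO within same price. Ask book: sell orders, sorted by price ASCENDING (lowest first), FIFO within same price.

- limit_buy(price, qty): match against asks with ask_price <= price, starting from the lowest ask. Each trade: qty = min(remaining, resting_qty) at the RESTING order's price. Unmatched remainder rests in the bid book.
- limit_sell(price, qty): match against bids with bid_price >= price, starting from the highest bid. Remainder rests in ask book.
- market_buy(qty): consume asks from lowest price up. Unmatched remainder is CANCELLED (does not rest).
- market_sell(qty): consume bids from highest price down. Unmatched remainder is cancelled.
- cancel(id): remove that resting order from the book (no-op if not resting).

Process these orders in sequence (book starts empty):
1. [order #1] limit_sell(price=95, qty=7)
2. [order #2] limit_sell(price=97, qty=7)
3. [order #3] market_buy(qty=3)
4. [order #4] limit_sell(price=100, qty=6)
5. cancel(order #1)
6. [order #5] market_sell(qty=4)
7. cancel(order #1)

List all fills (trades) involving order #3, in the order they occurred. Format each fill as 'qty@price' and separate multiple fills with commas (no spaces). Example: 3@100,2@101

After op 1 [order #1] limit_sell(price=95, qty=7): fills=none; bids=[-] asks=[#1:7@95]
After op 2 [order #2] limit_sell(price=97, qty=7): fills=none; bids=[-] asks=[#1:7@95 #2:7@97]
After op 3 [order #3] market_buy(qty=3): fills=#3x#1:3@95; bids=[-] asks=[#1:4@95 #2:7@97]
After op 4 [order #4] limit_sell(price=100, qty=6): fills=none; bids=[-] asks=[#1:4@95 #2:7@97 #4:6@100]
After op 5 cancel(order #1): fills=none; bids=[-] asks=[#2:7@97 #4:6@100]
After op 6 [order #5] market_sell(qty=4): fills=none; bids=[-] asks=[#2:7@97 #4:6@100]
After op 7 cancel(order #1): fills=none; bids=[-] asks=[#2:7@97 #4:6@100]

Answer: 3@95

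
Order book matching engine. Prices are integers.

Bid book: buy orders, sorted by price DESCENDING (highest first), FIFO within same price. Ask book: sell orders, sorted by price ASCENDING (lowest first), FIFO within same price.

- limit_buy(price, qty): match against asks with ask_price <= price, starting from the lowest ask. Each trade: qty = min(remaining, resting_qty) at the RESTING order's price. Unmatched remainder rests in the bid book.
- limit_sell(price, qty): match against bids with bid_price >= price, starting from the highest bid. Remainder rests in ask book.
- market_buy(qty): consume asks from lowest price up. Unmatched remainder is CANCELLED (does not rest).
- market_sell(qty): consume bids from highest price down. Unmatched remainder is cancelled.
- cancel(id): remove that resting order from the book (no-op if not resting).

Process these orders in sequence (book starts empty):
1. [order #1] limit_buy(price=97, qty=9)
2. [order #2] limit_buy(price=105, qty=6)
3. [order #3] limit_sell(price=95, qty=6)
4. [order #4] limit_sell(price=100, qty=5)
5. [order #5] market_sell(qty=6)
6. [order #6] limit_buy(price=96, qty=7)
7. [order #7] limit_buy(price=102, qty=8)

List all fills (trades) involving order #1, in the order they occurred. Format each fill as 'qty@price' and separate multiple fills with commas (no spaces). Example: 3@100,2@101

After op 1 [order #1] limit_buy(price=97, qty=9): fills=none; bids=[#1:9@97] asks=[-]
After op 2 [order #2] limit_buy(price=105, qty=6): fills=none; bids=[#2:6@105 #1:9@97] asks=[-]
After op 3 [order #3] limit_sell(price=95, qty=6): fills=#2x#3:6@105; bids=[#1:9@97] asks=[-]
After op 4 [order #4] limit_sell(price=100, qty=5): fills=none; bids=[#1:9@97] asks=[#4:5@100]
After op 5 [order #5] market_sell(qty=6): fills=#1x#5:6@97; bids=[#1:3@97] asks=[#4:5@100]
After op 6 [order #6] limit_buy(price=96, qty=7): fills=none; bids=[#1:3@97 #6:7@96] asks=[#4:5@100]
After op 7 [order #7] limit_buy(price=102, qty=8): fills=#7x#4:5@100; bids=[#7:3@102 #1:3@97 #6:7@96] asks=[-]

Answer: 6@97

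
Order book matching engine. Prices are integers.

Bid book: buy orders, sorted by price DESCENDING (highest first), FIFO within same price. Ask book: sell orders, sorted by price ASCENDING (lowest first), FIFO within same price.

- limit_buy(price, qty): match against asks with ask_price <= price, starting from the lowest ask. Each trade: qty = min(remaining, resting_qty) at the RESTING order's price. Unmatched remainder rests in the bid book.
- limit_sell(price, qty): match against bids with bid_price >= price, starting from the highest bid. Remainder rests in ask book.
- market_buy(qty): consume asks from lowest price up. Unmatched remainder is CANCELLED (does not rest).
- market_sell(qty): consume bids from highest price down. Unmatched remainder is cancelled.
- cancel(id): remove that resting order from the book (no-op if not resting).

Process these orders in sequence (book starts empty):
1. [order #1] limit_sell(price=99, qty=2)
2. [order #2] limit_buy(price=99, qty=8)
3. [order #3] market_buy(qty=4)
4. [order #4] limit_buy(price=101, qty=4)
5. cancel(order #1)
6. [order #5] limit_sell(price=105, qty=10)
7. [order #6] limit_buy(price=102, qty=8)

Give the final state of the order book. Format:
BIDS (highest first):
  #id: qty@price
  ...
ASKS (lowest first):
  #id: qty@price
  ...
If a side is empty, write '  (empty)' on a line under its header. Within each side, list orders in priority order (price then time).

Answer: BIDS (highest first):
  #6: 8@102
  #4: 4@101
  #2: 6@99
ASKS (lowest first):
  #5: 10@105

Derivation:
After op 1 [order #1] limit_sell(price=99, qty=2): fills=none; bids=[-] asks=[#1:2@99]
After op 2 [order #2] limit_buy(price=99, qty=8): fills=#2x#1:2@99; bids=[#2:6@99] asks=[-]
After op 3 [order #3] market_buy(qty=4): fills=none; bids=[#2:6@99] asks=[-]
After op 4 [order #4] limit_buy(price=101, qty=4): fills=none; bids=[#4:4@101 #2:6@99] asks=[-]
After op 5 cancel(order #1): fills=none; bids=[#4:4@101 #2:6@99] asks=[-]
After op 6 [order #5] limit_sell(price=105, qty=10): fills=none; bids=[#4:4@101 #2:6@99] asks=[#5:10@105]
After op 7 [order #6] limit_buy(price=102, qty=8): fills=none; bids=[#6:8@102 #4:4@101 #2:6@99] asks=[#5:10@105]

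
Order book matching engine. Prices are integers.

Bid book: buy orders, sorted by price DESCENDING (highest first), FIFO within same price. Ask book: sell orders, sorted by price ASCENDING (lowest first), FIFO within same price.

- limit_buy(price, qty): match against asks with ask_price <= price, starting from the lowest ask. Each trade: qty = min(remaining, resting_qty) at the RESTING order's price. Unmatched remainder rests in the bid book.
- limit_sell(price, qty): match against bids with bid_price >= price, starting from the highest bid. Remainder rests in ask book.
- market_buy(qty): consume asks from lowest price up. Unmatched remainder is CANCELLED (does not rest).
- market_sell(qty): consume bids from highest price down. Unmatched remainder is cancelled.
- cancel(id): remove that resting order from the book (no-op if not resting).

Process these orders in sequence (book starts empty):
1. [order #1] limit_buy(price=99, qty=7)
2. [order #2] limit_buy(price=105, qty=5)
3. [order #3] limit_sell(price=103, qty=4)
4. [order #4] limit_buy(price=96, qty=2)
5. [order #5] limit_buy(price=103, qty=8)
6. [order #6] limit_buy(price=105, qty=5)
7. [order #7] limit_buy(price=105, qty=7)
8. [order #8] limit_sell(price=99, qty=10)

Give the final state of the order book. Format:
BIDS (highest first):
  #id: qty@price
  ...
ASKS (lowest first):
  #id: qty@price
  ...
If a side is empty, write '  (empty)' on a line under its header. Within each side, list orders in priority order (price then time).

After op 1 [order #1] limit_buy(price=99, qty=7): fills=none; bids=[#1:7@99] asks=[-]
After op 2 [order #2] limit_buy(price=105, qty=5): fills=none; bids=[#2:5@105 #1:7@99] asks=[-]
After op 3 [order #3] limit_sell(price=103, qty=4): fills=#2x#3:4@105; bids=[#2:1@105 #1:7@99] asks=[-]
After op 4 [order #4] limit_buy(price=96, qty=2): fills=none; bids=[#2:1@105 #1:7@99 #4:2@96] asks=[-]
After op 5 [order #5] limit_buy(price=103, qty=8): fills=none; bids=[#2:1@105 #5:8@103 #1:7@99 #4:2@96] asks=[-]
After op 6 [order #6] limit_buy(price=105, qty=5): fills=none; bids=[#2:1@105 #6:5@105 #5:8@103 #1:7@99 #4:2@96] asks=[-]
After op 7 [order #7] limit_buy(price=105, qty=7): fills=none; bids=[#2:1@105 #6:5@105 #7:7@105 #5:8@103 #1:7@99 #4:2@96] asks=[-]
After op 8 [order #8] limit_sell(price=99, qty=10): fills=#2x#8:1@105 #6x#8:5@105 #7x#8:4@105; bids=[#7:3@105 #5:8@103 #1:7@99 #4:2@96] asks=[-]

Answer: BIDS (highest first):
  #7: 3@105
  #5: 8@103
  #1: 7@99
  #4: 2@96
ASKS (lowest first):
  (empty)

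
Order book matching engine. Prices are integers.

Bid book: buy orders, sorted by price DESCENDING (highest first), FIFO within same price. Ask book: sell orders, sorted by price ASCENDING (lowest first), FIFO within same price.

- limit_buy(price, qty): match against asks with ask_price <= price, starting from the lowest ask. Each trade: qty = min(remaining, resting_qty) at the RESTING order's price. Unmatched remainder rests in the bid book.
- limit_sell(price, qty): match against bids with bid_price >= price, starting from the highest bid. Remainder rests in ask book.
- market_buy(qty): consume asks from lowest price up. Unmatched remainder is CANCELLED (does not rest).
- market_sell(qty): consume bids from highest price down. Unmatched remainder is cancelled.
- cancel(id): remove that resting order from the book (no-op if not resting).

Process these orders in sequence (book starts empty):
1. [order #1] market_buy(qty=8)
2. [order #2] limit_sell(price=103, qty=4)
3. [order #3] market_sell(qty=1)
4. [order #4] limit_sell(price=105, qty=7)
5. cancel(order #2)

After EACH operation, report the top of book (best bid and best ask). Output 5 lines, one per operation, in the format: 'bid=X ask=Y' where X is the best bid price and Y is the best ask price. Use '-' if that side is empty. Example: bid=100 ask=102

After op 1 [order #1] market_buy(qty=8): fills=none; bids=[-] asks=[-]
After op 2 [order #2] limit_sell(price=103, qty=4): fills=none; bids=[-] asks=[#2:4@103]
After op 3 [order #3] market_sell(qty=1): fills=none; bids=[-] asks=[#2:4@103]
After op 4 [order #4] limit_sell(price=105, qty=7): fills=none; bids=[-] asks=[#2:4@103 #4:7@105]
After op 5 cancel(order #2): fills=none; bids=[-] asks=[#4:7@105]

Answer: bid=- ask=-
bid=- ask=103
bid=- ask=103
bid=- ask=103
bid=- ask=105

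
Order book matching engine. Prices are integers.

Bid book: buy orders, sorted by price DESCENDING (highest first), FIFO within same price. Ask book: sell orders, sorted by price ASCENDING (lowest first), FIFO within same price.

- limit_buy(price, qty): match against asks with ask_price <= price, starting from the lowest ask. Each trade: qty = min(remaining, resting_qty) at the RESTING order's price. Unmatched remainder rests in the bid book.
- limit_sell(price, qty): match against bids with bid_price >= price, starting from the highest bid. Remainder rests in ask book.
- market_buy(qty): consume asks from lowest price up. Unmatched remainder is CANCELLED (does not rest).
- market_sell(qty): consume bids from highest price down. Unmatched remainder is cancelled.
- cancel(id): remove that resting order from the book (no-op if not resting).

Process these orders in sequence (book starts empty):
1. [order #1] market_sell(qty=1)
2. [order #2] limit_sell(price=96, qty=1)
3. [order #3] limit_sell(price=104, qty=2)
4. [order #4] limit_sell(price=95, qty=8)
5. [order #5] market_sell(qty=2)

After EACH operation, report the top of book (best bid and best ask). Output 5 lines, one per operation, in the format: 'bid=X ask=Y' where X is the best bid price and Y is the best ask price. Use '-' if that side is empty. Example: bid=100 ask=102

Answer: bid=- ask=-
bid=- ask=96
bid=- ask=96
bid=- ask=95
bid=- ask=95

Derivation:
After op 1 [order #1] market_sell(qty=1): fills=none; bids=[-] asks=[-]
After op 2 [order #2] limit_sell(price=96, qty=1): fills=none; bids=[-] asks=[#2:1@96]
After op 3 [order #3] limit_sell(price=104, qty=2): fills=none; bids=[-] asks=[#2:1@96 #3:2@104]
After op 4 [order #4] limit_sell(price=95, qty=8): fills=none; bids=[-] asks=[#4:8@95 #2:1@96 #3:2@104]
After op 5 [order #5] market_sell(qty=2): fills=none; bids=[-] asks=[#4:8@95 #2:1@96 #3:2@104]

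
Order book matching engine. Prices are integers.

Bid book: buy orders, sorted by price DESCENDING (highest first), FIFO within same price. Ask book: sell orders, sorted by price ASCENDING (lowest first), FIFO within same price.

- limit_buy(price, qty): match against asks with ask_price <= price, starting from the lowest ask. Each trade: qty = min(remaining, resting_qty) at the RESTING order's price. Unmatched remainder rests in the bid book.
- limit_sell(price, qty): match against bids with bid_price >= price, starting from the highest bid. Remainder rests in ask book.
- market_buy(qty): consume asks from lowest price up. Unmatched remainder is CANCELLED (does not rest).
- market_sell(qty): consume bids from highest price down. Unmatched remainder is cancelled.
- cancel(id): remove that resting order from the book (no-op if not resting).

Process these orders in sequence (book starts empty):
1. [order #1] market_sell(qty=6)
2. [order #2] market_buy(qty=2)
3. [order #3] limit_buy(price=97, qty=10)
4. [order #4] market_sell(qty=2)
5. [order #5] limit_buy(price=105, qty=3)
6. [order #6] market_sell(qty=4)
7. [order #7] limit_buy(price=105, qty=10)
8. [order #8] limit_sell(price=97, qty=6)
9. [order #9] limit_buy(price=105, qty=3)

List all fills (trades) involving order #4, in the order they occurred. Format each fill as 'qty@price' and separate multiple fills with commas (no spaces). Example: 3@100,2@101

After op 1 [order #1] market_sell(qty=6): fills=none; bids=[-] asks=[-]
After op 2 [order #2] market_buy(qty=2): fills=none; bids=[-] asks=[-]
After op 3 [order #3] limit_buy(price=97, qty=10): fills=none; bids=[#3:10@97] asks=[-]
After op 4 [order #4] market_sell(qty=2): fills=#3x#4:2@97; bids=[#3:8@97] asks=[-]
After op 5 [order #5] limit_buy(price=105, qty=3): fills=none; bids=[#5:3@105 #3:8@97] asks=[-]
After op 6 [order #6] market_sell(qty=4): fills=#5x#6:3@105 #3x#6:1@97; bids=[#3:7@97] asks=[-]
After op 7 [order #7] limit_buy(price=105, qty=10): fills=none; bids=[#7:10@105 #3:7@97] asks=[-]
After op 8 [order #8] limit_sell(price=97, qty=6): fills=#7x#8:6@105; bids=[#7:4@105 #3:7@97] asks=[-]
After op 9 [order #9] limit_buy(price=105, qty=3): fills=none; bids=[#7:4@105 #9:3@105 #3:7@97] asks=[-]

Answer: 2@97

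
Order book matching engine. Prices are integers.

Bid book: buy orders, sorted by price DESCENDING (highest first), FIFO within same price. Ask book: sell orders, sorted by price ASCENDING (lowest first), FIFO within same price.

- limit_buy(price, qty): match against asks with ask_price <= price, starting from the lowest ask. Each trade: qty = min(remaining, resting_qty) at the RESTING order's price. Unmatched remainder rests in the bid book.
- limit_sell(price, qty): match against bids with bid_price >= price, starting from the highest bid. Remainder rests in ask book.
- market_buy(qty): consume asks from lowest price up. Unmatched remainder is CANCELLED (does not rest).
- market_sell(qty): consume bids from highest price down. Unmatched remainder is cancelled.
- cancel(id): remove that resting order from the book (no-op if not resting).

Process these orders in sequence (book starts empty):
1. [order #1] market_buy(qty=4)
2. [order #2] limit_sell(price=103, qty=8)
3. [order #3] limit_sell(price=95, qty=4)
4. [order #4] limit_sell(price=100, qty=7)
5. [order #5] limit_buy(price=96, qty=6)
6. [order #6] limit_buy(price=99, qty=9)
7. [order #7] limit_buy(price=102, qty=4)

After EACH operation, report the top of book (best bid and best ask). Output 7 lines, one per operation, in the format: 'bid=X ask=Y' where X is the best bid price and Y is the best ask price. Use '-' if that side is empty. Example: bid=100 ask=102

Answer: bid=- ask=-
bid=- ask=103
bid=- ask=95
bid=- ask=95
bid=96 ask=100
bid=99 ask=100
bid=99 ask=100

Derivation:
After op 1 [order #1] market_buy(qty=4): fills=none; bids=[-] asks=[-]
After op 2 [order #2] limit_sell(price=103, qty=8): fills=none; bids=[-] asks=[#2:8@103]
After op 3 [order #3] limit_sell(price=95, qty=4): fills=none; bids=[-] asks=[#3:4@95 #2:8@103]
After op 4 [order #4] limit_sell(price=100, qty=7): fills=none; bids=[-] asks=[#3:4@95 #4:7@100 #2:8@103]
After op 5 [order #5] limit_buy(price=96, qty=6): fills=#5x#3:4@95; bids=[#5:2@96] asks=[#4:7@100 #2:8@103]
After op 6 [order #6] limit_buy(price=99, qty=9): fills=none; bids=[#6:9@99 #5:2@96] asks=[#4:7@100 #2:8@103]
After op 7 [order #7] limit_buy(price=102, qty=4): fills=#7x#4:4@100; bids=[#6:9@99 #5:2@96] asks=[#4:3@100 #2:8@103]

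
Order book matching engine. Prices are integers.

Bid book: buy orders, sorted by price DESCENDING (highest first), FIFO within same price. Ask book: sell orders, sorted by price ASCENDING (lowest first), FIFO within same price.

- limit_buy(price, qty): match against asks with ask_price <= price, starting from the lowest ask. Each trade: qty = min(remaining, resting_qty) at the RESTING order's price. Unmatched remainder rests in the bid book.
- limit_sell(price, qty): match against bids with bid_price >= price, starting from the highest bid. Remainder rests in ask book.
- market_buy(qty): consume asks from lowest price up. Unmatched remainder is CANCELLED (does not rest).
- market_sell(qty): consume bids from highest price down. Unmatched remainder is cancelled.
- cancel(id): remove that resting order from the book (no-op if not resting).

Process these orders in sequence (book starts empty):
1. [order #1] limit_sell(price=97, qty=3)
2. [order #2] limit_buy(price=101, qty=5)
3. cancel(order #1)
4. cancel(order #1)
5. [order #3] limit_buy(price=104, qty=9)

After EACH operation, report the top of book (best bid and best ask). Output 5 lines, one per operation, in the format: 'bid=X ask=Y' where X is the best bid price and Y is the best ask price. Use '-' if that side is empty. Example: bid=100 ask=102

After op 1 [order #1] limit_sell(price=97, qty=3): fills=none; bids=[-] asks=[#1:3@97]
After op 2 [order #2] limit_buy(price=101, qty=5): fills=#2x#1:3@97; bids=[#2:2@101] asks=[-]
After op 3 cancel(order #1): fills=none; bids=[#2:2@101] asks=[-]
After op 4 cancel(order #1): fills=none; bids=[#2:2@101] asks=[-]
After op 5 [order #3] limit_buy(price=104, qty=9): fills=none; bids=[#3:9@104 #2:2@101] asks=[-]

Answer: bid=- ask=97
bid=101 ask=-
bid=101 ask=-
bid=101 ask=-
bid=104 ask=-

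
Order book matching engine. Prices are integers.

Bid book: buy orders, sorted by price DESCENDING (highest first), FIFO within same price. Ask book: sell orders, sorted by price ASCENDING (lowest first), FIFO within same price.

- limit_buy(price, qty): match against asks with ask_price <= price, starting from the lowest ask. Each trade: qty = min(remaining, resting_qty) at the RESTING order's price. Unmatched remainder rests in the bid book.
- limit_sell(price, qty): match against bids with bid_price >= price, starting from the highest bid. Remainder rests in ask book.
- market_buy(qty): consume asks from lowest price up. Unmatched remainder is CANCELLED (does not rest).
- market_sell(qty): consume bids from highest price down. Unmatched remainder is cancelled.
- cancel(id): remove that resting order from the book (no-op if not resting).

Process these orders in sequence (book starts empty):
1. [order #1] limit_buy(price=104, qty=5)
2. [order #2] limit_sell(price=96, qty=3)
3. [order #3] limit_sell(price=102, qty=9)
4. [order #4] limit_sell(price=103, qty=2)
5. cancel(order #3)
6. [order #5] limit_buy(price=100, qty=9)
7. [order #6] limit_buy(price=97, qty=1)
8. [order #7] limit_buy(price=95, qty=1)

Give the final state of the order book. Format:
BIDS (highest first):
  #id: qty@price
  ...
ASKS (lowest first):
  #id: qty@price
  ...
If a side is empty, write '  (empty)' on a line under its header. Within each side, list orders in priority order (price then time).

After op 1 [order #1] limit_buy(price=104, qty=5): fills=none; bids=[#1:5@104] asks=[-]
After op 2 [order #2] limit_sell(price=96, qty=3): fills=#1x#2:3@104; bids=[#1:2@104] asks=[-]
After op 3 [order #3] limit_sell(price=102, qty=9): fills=#1x#3:2@104; bids=[-] asks=[#3:7@102]
After op 4 [order #4] limit_sell(price=103, qty=2): fills=none; bids=[-] asks=[#3:7@102 #4:2@103]
After op 5 cancel(order #3): fills=none; bids=[-] asks=[#4:2@103]
After op 6 [order #5] limit_buy(price=100, qty=9): fills=none; bids=[#5:9@100] asks=[#4:2@103]
After op 7 [order #6] limit_buy(price=97, qty=1): fills=none; bids=[#5:9@100 #6:1@97] asks=[#4:2@103]
After op 8 [order #7] limit_buy(price=95, qty=1): fills=none; bids=[#5:9@100 #6:1@97 #7:1@95] asks=[#4:2@103]

Answer: BIDS (highest first):
  #5: 9@100
  #6: 1@97
  #7: 1@95
ASKS (lowest first):
  #4: 2@103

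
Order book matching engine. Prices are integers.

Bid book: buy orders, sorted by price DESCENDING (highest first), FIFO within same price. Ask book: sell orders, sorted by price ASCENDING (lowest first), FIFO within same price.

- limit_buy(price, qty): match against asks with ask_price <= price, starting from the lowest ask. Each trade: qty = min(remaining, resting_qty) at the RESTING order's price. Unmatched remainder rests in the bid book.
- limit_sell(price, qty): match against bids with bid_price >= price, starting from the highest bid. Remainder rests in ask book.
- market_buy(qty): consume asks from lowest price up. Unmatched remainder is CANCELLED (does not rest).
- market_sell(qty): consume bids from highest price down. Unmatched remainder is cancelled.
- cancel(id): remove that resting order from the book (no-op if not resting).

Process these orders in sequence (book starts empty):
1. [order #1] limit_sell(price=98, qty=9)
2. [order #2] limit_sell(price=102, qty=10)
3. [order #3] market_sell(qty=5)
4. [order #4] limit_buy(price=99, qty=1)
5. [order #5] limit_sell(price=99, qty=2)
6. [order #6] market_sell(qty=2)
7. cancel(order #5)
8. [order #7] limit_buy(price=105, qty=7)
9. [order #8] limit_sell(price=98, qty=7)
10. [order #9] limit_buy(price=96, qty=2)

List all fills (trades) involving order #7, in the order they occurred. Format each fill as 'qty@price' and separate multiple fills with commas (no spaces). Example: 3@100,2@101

Answer: 7@98

Derivation:
After op 1 [order #1] limit_sell(price=98, qty=9): fills=none; bids=[-] asks=[#1:9@98]
After op 2 [order #2] limit_sell(price=102, qty=10): fills=none; bids=[-] asks=[#1:9@98 #2:10@102]
After op 3 [order #3] market_sell(qty=5): fills=none; bids=[-] asks=[#1:9@98 #2:10@102]
After op 4 [order #4] limit_buy(price=99, qty=1): fills=#4x#1:1@98; bids=[-] asks=[#1:8@98 #2:10@102]
After op 5 [order #5] limit_sell(price=99, qty=2): fills=none; bids=[-] asks=[#1:8@98 #5:2@99 #2:10@102]
After op 6 [order #6] market_sell(qty=2): fills=none; bids=[-] asks=[#1:8@98 #5:2@99 #2:10@102]
After op 7 cancel(order #5): fills=none; bids=[-] asks=[#1:8@98 #2:10@102]
After op 8 [order #7] limit_buy(price=105, qty=7): fills=#7x#1:7@98; bids=[-] asks=[#1:1@98 #2:10@102]
After op 9 [order #8] limit_sell(price=98, qty=7): fills=none; bids=[-] asks=[#1:1@98 #8:7@98 #2:10@102]
After op 10 [order #9] limit_buy(price=96, qty=2): fills=none; bids=[#9:2@96] asks=[#1:1@98 #8:7@98 #2:10@102]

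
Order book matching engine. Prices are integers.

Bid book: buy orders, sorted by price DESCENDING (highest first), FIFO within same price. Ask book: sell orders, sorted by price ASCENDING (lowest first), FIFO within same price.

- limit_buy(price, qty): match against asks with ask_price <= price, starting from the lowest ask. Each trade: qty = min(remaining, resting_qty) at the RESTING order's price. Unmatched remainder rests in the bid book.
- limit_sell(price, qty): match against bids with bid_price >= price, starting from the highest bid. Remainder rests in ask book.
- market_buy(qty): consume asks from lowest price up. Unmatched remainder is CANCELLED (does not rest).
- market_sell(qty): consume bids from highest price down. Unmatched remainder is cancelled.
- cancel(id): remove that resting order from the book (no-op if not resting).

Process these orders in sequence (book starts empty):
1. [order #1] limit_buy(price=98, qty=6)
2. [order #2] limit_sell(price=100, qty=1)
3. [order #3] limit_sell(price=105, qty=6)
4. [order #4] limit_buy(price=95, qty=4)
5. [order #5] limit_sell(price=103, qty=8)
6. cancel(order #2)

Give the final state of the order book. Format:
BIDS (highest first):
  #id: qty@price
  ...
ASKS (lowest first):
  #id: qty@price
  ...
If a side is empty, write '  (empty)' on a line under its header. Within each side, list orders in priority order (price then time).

Answer: BIDS (highest first):
  #1: 6@98
  #4: 4@95
ASKS (lowest first):
  #5: 8@103
  #3: 6@105

Derivation:
After op 1 [order #1] limit_buy(price=98, qty=6): fills=none; bids=[#1:6@98] asks=[-]
After op 2 [order #2] limit_sell(price=100, qty=1): fills=none; bids=[#1:6@98] asks=[#2:1@100]
After op 3 [order #3] limit_sell(price=105, qty=6): fills=none; bids=[#1:6@98] asks=[#2:1@100 #3:6@105]
After op 4 [order #4] limit_buy(price=95, qty=4): fills=none; bids=[#1:6@98 #4:4@95] asks=[#2:1@100 #3:6@105]
After op 5 [order #5] limit_sell(price=103, qty=8): fills=none; bids=[#1:6@98 #4:4@95] asks=[#2:1@100 #5:8@103 #3:6@105]
After op 6 cancel(order #2): fills=none; bids=[#1:6@98 #4:4@95] asks=[#5:8@103 #3:6@105]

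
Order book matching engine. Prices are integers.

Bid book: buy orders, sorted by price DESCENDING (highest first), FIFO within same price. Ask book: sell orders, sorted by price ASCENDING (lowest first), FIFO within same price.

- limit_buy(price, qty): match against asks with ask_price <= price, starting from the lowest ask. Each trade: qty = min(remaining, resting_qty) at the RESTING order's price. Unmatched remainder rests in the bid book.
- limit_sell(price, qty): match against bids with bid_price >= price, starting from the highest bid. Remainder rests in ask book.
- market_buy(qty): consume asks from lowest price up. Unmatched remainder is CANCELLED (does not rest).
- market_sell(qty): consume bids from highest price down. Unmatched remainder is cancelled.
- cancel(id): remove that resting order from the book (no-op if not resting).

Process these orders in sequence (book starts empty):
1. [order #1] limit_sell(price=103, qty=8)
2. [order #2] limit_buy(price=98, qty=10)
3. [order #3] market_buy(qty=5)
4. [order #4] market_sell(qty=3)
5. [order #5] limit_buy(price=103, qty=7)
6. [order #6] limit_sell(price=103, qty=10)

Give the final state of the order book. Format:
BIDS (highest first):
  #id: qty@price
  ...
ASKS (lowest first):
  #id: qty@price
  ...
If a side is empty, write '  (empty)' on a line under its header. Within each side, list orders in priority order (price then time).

Answer: BIDS (highest first):
  #2: 7@98
ASKS (lowest first):
  #6: 6@103

Derivation:
After op 1 [order #1] limit_sell(price=103, qty=8): fills=none; bids=[-] asks=[#1:8@103]
After op 2 [order #2] limit_buy(price=98, qty=10): fills=none; bids=[#2:10@98] asks=[#1:8@103]
After op 3 [order #3] market_buy(qty=5): fills=#3x#1:5@103; bids=[#2:10@98] asks=[#1:3@103]
After op 4 [order #4] market_sell(qty=3): fills=#2x#4:3@98; bids=[#2:7@98] asks=[#1:3@103]
After op 5 [order #5] limit_buy(price=103, qty=7): fills=#5x#1:3@103; bids=[#5:4@103 #2:7@98] asks=[-]
After op 6 [order #6] limit_sell(price=103, qty=10): fills=#5x#6:4@103; bids=[#2:7@98] asks=[#6:6@103]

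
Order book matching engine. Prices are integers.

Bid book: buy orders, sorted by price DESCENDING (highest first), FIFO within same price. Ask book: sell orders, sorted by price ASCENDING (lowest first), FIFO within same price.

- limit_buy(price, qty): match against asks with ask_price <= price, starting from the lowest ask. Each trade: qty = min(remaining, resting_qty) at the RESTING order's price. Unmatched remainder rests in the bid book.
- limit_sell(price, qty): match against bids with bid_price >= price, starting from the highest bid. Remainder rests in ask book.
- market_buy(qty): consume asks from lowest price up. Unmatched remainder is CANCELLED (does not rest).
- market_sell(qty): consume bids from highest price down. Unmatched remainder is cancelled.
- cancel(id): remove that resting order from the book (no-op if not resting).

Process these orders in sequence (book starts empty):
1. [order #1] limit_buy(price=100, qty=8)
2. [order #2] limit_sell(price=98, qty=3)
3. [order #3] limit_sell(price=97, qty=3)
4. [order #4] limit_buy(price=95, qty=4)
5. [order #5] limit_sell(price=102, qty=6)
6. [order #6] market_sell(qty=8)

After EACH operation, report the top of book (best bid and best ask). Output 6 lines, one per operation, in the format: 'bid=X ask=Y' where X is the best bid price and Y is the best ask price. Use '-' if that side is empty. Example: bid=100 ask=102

Answer: bid=100 ask=-
bid=100 ask=-
bid=100 ask=-
bid=100 ask=-
bid=100 ask=102
bid=- ask=102

Derivation:
After op 1 [order #1] limit_buy(price=100, qty=8): fills=none; bids=[#1:8@100] asks=[-]
After op 2 [order #2] limit_sell(price=98, qty=3): fills=#1x#2:3@100; bids=[#1:5@100] asks=[-]
After op 3 [order #3] limit_sell(price=97, qty=3): fills=#1x#3:3@100; bids=[#1:2@100] asks=[-]
After op 4 [order #4] limit_buy(price=95, qty=4): fills=none; bids=[#1:2@100 #4:4@95] asks=[-]
After op 5 [order #5] limit_sell(price=102, qty=6): fills=none; bids=[#1:2@100 #4:4@95] asks=[#5:6@102]
After op 6 [order #6] market_sell(qty=8): fills=#1x#6:2@100 #4x#6:4@95; bids=[-] asks=[#5:6@102]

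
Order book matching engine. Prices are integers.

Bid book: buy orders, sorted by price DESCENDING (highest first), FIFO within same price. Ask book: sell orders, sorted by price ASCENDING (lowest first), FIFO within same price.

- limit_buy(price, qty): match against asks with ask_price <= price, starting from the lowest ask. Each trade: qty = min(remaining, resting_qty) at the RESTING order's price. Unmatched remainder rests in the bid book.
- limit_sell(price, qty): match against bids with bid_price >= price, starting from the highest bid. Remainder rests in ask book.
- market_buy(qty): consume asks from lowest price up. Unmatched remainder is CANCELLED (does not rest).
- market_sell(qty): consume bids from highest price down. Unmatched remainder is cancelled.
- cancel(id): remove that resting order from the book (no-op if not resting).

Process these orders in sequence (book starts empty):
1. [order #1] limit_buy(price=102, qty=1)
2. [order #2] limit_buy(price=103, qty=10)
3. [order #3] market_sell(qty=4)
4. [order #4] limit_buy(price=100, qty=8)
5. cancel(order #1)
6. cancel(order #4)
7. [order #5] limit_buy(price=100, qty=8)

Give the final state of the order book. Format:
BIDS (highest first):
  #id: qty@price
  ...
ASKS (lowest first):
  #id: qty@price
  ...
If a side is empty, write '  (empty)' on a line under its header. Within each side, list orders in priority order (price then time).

Answer: BIDS (highest first):
  #2: 6@103
  #5: 8@100
ASKS (lowest first):
  (empty)

Derivation:
After op 1 [order #1] limit_buy(price=102, qty=1): fills=none; bids=[#1:1@102] asks=[-]
After op 2 [order #2] limit_buy(price=103, qty=10): fills=none; bids=[#2:10@103 #1:1@102] asks=[-]
After op 3 [order #3] market_sell(qty=4): fills=#2x#3:4@103; bids=[#2:6@103 #1:1@102] asks=[-]
After op 4 [order #4] limit_buy(price=100, qty=8): fills=none; bids=[#2:6@103 #1:1@102 #4:8@100] asks=[-]
After op 5 cancel(order #1): fills=none; bids=[#2:6@103 #4:8@100] asks=[-]
After op 6 cancel(order #4): fills=none; bids=[#2:6@103] asks=[-]
After op 7 [order #5] limit_buy(price=100, qty=8): fills=none; bids=[#2:6@103 #5:8@100] asks=[-]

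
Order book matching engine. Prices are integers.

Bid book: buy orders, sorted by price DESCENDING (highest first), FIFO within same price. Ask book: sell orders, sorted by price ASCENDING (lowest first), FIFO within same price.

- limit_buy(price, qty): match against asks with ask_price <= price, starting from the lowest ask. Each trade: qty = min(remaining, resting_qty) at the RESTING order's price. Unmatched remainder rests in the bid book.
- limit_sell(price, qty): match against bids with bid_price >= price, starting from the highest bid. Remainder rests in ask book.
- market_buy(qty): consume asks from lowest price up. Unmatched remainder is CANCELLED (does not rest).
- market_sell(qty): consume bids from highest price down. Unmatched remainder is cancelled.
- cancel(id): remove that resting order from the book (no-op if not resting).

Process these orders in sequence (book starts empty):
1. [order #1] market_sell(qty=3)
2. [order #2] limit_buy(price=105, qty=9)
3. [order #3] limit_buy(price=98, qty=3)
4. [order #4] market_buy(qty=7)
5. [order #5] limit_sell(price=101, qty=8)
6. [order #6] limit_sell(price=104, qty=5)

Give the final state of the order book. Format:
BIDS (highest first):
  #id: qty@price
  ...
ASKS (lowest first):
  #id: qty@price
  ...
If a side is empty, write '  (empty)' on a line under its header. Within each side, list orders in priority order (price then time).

After op 1 [order #1] market_sell(qty=3): fills=none; bids=[-] asks=[-]
After op 2 [order #2] limit_buy(price=105, qty=9): fills=none; bids=[#2:9@105] asks=[-]
After op 3 [order #3] limit_buy(price=98, qty=3): fills=none; bids=[#2:9@105 #3:3@98] asks=[-]
After op 4 [order #4] market_buy(qty=7): fills=none; bids=[#2:9@105 #3:3@98] asks=[-]
After op 5 [order #5] limit_sell(price=101, qty=8): fills=#2x#5:8@105; bids=[#2:1@105 #3:3@98] asks=[-]
After op 6 [order #6] limit_sell(price=104, qty=5): fills=#2x#6:1@105; bids=[#3:3@98] asks=[#6:4@104]

Answer: BIDS (highest first):
  #3: 3@98
ASKS (lowest first):
  #6: 4@104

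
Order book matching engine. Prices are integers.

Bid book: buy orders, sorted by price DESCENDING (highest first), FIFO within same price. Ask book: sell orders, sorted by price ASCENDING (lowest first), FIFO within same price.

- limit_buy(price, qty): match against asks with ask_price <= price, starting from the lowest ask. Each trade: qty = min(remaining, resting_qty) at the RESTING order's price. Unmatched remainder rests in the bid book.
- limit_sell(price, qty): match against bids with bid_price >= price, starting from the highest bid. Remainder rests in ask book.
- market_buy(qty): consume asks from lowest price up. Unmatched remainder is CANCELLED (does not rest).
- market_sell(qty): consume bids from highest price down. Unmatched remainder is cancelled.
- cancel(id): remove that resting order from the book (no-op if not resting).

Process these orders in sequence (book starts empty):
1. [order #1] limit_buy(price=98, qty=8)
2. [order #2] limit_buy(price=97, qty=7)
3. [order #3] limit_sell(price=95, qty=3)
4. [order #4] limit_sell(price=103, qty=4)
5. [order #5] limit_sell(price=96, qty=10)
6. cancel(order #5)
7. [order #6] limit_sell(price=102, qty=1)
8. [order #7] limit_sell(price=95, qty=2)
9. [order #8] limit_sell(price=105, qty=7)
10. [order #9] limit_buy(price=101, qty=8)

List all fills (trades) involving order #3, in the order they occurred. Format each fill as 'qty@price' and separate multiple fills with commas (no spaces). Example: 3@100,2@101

After op 1 [order #1] limit_buy(price=98, qty=8): fills=none; bids=[#1:8@98] asks=[-]
After op 2 [order #2] limit_buy(price=97, qty=7): fills=none; bids=[#1:8@98 #2:7@97] asks=[-]
After op 3 [order #3] limit_sell(price=95, qty=3): fills=#1x#3:3@98; bids=[#1:5@98 #2:7@97] asks=[-]
After op 4 [order #4] limit_sell(price=103, qty=4): fills=none; bids=[#1:5@98 #2:7@97] asks=[#4:4@103]
After op 5 [order #5] limit_sell(price=96, qty=10): fills=#1x#5:5@98 #2x#5:5@97; bids=[#2:2@97] asks=[#4:4@103]
After op 6 cancel(order #5): fills=none; bids=[#2:2@97] asks=[#4:4@103]
After op 7 [order #6] limit_sell(price=102, qty=1): fills=none; bids=[#2:2@97] asks=[#6:1@102 #4:4@103]
After op 8 [order #7] limit_sell(price=95, qty=2): fills=#2x#7:2@97; bids=[-] asks=[#6:1@102 #4:4@103]
After op 9 [order #8] limit_sell(price=105, qty=7): fills=none; bids=[-] asks=[#6:1@102 #4:4@103 #8:7@105]
After op 10 [order #9] limit_buy(price=101, qty=8): fills=none; bids=[#9:8@101] asks=[#6:1@102 #4:4@103 #8:7@105]

Answer: 3@98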